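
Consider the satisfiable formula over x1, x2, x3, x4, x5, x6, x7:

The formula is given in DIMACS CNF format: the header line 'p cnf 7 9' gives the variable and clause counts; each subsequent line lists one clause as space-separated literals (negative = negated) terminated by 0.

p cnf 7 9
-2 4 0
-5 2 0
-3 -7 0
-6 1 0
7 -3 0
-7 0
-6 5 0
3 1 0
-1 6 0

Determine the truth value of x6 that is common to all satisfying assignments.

True

Suppose x6 = False.
Unit clause (¬x7) forces x7 = False.
Unit clause (¬x3) forces x3 = False.
Unit clause (x1) forces x1 = True.
Now (¬x1) is unsatisfied and unit — conflict.
So every satisfying assignment has x6 = True.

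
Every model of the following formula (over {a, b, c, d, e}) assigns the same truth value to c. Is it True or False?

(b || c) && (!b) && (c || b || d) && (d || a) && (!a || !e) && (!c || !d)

True

Suppose c = false.
The clause (b) is unit, so b = true.
Now (!b) is unsatisfied and unit — conflict.
So every satisfying assignment has c = True.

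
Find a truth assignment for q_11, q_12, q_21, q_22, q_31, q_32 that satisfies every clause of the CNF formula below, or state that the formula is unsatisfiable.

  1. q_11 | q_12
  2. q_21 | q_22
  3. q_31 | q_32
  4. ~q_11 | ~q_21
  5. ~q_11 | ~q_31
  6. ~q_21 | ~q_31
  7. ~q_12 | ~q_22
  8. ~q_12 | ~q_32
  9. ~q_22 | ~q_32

Try q_11 = 1.
(~q_21) alone gives q_21 = 0.
(q_22) alone gives q_22 = 1.
(~q_31) alone gives q_31 = 0.
(q_32) alone gives q_32 = 1.
That conflicts with the unit clause (~q_32).
Undo q_11 and try q_11 = 0.
(q_12) alone gives q_12 = 1.
(~q_22) alone gives q_22 = 0.
(q_21) alone gives q_21 = 1.
(~q_31) alone gives q_31 = 0.
(q_32) alone gives q_32 = 1.
That conflicts with the unit clause (~q_32).
Either choice for q_11 ends in contradiction.

UNSATISFIABLE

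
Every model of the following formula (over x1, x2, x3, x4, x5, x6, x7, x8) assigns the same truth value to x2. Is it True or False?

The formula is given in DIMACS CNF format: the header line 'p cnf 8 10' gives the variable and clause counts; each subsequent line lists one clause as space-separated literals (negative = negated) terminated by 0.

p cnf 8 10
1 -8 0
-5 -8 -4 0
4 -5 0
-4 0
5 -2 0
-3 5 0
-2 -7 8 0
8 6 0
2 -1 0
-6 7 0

False

Suppose x2 = True.
The clause (¬x4) is unit, so x4 = False.
The clause (¬x5) is unit, so x5 = False.
That conflicts with the unit clause (x5).
So every satisfying assignment has x2 = False.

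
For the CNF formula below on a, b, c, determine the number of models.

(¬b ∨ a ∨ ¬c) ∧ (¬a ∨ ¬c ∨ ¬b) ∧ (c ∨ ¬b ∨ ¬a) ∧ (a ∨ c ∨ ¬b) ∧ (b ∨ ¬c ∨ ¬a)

There are 2^3 = 8 truth assignments over (a, b, c).
Check each against the 5 clauses (columns in the order a, b, c):
  F F F  ✓ satisfies all
  F F T  ✓ satisfies all
  F T F  ✗ fails (a ∨ c ∨ ¬b)
  F T T  ✗ fails (¬b ∨ a ∨ ¬c)
  T F F  ✓ satisfies all
  T F T  ✗ fails (b ∨ ¬c ∨ ¬a)
  T T F  ✗ fails (c ∨ ¬b ∨ ¬a)
  T T T  ✗ fails (¬a ∨ ¬c ∨ ¬b)
3 of the 8 rows are models.

3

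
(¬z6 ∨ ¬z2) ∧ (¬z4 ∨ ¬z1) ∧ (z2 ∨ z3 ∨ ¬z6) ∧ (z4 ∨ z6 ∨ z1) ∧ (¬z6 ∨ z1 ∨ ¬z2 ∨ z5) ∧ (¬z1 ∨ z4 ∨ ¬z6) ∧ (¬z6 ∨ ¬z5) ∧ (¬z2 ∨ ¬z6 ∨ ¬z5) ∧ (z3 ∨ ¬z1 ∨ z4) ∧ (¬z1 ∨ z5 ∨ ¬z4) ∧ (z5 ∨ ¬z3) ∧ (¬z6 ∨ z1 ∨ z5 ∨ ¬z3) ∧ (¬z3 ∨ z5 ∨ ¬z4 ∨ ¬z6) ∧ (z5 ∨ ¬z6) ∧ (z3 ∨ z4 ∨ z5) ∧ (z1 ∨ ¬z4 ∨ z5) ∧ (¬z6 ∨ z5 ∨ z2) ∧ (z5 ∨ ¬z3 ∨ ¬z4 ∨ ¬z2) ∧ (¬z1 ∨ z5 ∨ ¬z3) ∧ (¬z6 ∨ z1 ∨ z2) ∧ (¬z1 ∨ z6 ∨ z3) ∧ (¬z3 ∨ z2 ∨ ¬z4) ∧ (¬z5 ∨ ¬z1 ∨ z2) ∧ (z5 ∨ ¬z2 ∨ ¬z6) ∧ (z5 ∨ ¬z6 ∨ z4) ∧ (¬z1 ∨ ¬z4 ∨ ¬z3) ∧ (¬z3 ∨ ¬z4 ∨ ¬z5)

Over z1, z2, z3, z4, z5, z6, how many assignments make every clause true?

There are 2^6 = 64 truth assignments over (z1, z2, z3, z4, z5, z6).
Split on z5. With z5 = True, the clauses containing z5 are satisfied and ¬z5 drops from the rest; 3 of the 2^5 = 32 assignments to the other variables satisfy what remains.
With z5 = False, by the same count on the reduced clause set, 0 assignments work.
(One model: z1=F, z2=F, z3=F, z4=T, z5=T, z6=F.)
Total: 3 + 0 = 3.

3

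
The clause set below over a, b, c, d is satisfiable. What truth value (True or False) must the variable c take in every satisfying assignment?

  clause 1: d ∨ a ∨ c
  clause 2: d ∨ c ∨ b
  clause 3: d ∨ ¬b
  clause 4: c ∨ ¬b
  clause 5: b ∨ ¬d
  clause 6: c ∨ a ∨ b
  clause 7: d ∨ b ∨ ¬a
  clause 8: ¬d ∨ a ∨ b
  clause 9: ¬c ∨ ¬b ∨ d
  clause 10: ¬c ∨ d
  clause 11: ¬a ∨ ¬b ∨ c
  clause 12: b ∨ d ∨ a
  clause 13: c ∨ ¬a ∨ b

Suppose c = False.
(¬b) alone gives b = False.
(d) alone gives d = True.
That conflicts with the unit clause (¬d).
So every satisfying assignment has c = True.

True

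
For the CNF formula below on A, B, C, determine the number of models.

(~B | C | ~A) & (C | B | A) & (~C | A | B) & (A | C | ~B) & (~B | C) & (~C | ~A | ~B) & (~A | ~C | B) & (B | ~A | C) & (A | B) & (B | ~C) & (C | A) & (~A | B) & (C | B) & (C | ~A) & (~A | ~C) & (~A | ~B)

1

There are 2^3 = 8 truth assignments over (A, B, C).
Check each against the 16 clauses (columns in the order A, B, C):
  F F F  ✗ fails (C | B | A)
  F F T  ✗ fails (~C | A | B)
  F T F  ✗ fails (A | C | ~B)
  F T T  ✓ satisfies all
  T F F  ✗ fails (B | ~A | C)
  T F T  ✗ fails (~A | ~C | B)
  T T F  ✗ fails (~B | C | ~A)
  T T T  ✗ fails (~C | ~A | ~B)
1 of the 8 rows is a model.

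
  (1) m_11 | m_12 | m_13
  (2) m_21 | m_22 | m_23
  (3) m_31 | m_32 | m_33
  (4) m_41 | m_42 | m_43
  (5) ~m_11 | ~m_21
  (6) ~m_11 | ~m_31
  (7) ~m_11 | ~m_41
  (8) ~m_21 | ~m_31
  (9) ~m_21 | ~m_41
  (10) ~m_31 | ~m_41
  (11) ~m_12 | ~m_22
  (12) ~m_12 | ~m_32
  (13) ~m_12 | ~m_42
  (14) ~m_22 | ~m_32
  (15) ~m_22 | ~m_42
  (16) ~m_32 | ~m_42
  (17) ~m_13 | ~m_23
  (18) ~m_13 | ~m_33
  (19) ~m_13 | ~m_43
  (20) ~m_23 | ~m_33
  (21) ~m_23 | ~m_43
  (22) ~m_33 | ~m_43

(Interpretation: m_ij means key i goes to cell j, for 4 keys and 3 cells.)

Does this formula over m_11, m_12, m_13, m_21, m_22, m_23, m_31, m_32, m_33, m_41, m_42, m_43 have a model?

Branch on m_11: set m_11 = 0.
Branch on m_12: set m_12 = 1.
(~m_22) alone gives m_22 = 0.
(~m_32) alone gives m_32 = 0.
(~m_42) alone gives m_42 = 0.
Branch on m_21: set m_21 = 1.
(~m_31) alone gives m_31 = 0.
(m_33) alone gives m_33 = 1.
(~m_41) alone gives m_41 = 0.
(m_43) alone gives m_43 = 1.
Now (~m_43) is unsatisfied and unit — conflict.
That branch fails; take m_21 = 0 instead.
(m_23) alone gives m_23 = 1.
(~m_13) alone gives m_13 = 0.
(~m_33) alone gives m_33 = 0.
(m_31) alone gives m_31 = 1.
(~m_41) alone gives m_41 = 0.
(m_43) alone gives m_43 = 1.
Now (~m_43) is unsatisfied and unit — conflict.
Neither m_21 = 1 nor m_21 = 0 works.
That branch fails; take m_12 = 0 instead.
(m_13) alone gives m_13 = 1.
(~m_23) alone gives m_23 = 0.
(~m_33) alone gives m_33 = 0.
(~m_43) alone gives m_43 = 0.
Branch on m_21: set m_21 = 1.
(~m_31) alone gives m_31 = 0.
(m_32) alone gives m_32 = 1.
(~m_41) alone gives m_41 = 0.
(m_42) alone gives m_42 = 1.
Now (~m_42) is unsatisfied and unit — conflict.
That branch fails; take m_21 = 0 instead.
(m_22) alone gives m_22 = 1.
(~m_32) alone gives m_32 = 0.
(m_31) alone gives m_31 = 1.
(~m_41) alone gives m_41 = 0.
(m_42) alone gives m_42 = 1.
Now (~m_42) is unsatisfied and unit — conflict.
Neither m_21 = 1 nor m_21 = 0 works.
Neither m_12 = 1 nor m_12 = 0 works.
That branch fails; take m_11 = 1 instead.
(~m_21) alone gives m_21 = 0.
(~m_31) alone gives m_31 = 0.
(~m_41) alone gives m_41 = 0.
Branch on m_22: set m_22 = 1.
(~m_12) alone gives m_12 = 0.
(~m_32) alone gives m_32 = 0.
(m_33) alone gives m_33 = 1.
(~m_42) alone gives m_42 = 0.
(m_43) alone gives m_43 = 1.
Now (~m_43) is unsatisfied and unit — conflict.
That branch fails; take m_22 = 0 instead.
(m_23) alone gives m_23 = 1.
(~m_13) alone gives m_13 = 0.
(~m_33) alone gives m_33 = 0.
(m_32) alone gives m_32 = 1.
(~m_12) alone gives m_12 = 0.
(~m_42) alone gives m_42 = 0.
(m_43) alone gives m_43 = 1.
Now (~m_43) is unsatisfied and unit — conflict.
Neither m_22 = 1 nor m_22 = 0 works.
Neither m_11 = 1 nor m_11 = 0 works.
No assignment satisfies every clause.

Unsatisfiable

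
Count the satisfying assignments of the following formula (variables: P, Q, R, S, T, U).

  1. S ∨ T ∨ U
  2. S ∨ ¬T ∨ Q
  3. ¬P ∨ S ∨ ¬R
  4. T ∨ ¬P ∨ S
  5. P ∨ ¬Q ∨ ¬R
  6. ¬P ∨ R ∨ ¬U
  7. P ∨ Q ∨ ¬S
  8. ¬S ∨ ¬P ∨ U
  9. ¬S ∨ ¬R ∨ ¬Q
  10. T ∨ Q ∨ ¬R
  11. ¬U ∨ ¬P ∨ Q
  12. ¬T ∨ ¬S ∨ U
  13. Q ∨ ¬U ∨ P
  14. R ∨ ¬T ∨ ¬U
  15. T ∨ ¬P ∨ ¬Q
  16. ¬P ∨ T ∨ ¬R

There are 2^6 = 64 truth assignments over (P, Q, R, S, T, U).
Split on Q. With Q = True, the clauses containing Q are satisfied and ¬Q drops from the rest; 5 of the 2^5 = 32 assignments to the other variables satisfy what remains.
With Q = False, by the same count on the reduced clause set, 0 assignments work.
(One model: P=F, Q=T, R=F, S=F, T=F, U=T.)
Total: 5 + 0 = 5.

5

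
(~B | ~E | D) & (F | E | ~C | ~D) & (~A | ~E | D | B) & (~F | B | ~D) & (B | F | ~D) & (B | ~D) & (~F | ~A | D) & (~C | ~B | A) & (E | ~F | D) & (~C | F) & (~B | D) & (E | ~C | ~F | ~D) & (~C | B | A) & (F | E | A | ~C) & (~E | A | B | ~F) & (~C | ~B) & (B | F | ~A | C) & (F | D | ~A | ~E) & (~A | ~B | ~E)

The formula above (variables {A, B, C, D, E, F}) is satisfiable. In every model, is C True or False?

False

Suppose C = 1.
Unit clause (F) forces F = 1.
Unit clause (~B) forces B = 0.
Unit clause (~D) forces D = 0.
Unit clause (~A) forces A = 0.
That conflicts with the unit clause (A).
So every satisfying assignment has C = False.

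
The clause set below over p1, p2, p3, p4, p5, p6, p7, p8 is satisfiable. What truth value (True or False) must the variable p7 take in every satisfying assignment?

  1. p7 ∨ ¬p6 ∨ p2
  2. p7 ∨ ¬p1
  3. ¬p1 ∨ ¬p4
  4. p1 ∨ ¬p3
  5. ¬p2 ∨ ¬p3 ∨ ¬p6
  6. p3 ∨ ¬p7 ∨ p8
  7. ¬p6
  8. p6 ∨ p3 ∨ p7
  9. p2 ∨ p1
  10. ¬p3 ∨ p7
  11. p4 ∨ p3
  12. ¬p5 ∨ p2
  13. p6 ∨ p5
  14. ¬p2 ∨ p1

True

Suppose p7 = False.
Unit clause (¬p1) forces p1 = False.
Unit clause (¬p3) forces p3 = False.
Unit clause (¬p6) forces p6 = False.
Now (p6) is unsatisfied and unit — conflict.
So every satisfying assignment has p7 = True.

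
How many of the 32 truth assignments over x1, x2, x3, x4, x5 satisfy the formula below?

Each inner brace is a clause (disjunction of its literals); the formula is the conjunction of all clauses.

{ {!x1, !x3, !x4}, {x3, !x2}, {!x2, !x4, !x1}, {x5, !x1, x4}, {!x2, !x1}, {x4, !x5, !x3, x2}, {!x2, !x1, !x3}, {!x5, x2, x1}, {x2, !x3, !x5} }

There are 2^5 = 32 truth assignments over (x1, x2, x3, x4, x5).
Split on x4. With x4 = true, the clauses containing x4 are satisfied and !x4 drops from the rest; 6 of the 2^4 = 16 assignments to the other variables satisfy what remains.
With x4 = false, by the same count on the reduced clause set, 5 assignments work.
Total: 6 + 5 = 11.

11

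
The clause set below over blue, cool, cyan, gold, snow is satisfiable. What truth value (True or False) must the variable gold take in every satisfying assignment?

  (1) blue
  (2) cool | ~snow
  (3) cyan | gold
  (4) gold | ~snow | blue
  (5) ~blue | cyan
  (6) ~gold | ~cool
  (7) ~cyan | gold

True

Suppose gold = 0.
The clause (blue) is unit, so blue = 1.
The clause (cyan) is unit, so cyan = 1.
That conflicts with the unit clause (~cyan).
So every satisfying assignment has gold = True.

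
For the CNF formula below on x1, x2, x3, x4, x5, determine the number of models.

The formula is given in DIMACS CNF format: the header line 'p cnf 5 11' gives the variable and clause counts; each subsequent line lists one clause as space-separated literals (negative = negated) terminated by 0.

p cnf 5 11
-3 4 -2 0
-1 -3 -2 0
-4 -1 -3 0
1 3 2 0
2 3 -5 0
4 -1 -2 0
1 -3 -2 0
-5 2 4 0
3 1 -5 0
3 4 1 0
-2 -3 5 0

There are 2^5 = 32 truth assignments over (x1, x2, x3, x4, x5).
Split on x3. With x3 = True, the clauses containing x3 are satisfied and ¬x3 drops from the rest; 4 of the 2^4 = 16 assignments to the other variables satisfy what remains.
With x3 = False, by the same count on the reduced clause set, 5 assignments work.
(One model: x1=F, x2=F, x3=T, x4=F, x5=F.)
Total: 4 + 5 = 9.

9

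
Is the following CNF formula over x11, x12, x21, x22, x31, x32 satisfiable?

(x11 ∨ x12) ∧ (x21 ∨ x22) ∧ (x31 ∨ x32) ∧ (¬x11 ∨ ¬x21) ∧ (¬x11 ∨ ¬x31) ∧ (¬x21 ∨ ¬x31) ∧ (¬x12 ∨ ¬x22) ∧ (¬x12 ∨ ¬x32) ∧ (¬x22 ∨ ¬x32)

Branch on x11: set x11 = True.
The clause (¬x21) is unit, so x21 = False.
The clause (x22) is unit, so x22 = True.
The clause (¬x31) is unit, so x31 = False.
The clause (x32) is unit, so x32 = True.
But (¬x32) is also a unit clause — contradiction.
That branch fails; take x11 = False instead.
The clause (x12) is unit, so x12 = True.
The clause (¬x22) is unit, so x22 = False.
The clause (x21) is unit, so x21 = True.
The clause (¬x31) is unit, so x31 = False.
The clause (x32) is unit, so x32 = True.
But (¬x32) is also a unit clause — contradiction.
Both values of x11 lead to a conflict.
No assignment satisfies every clause.

Unsatisfiable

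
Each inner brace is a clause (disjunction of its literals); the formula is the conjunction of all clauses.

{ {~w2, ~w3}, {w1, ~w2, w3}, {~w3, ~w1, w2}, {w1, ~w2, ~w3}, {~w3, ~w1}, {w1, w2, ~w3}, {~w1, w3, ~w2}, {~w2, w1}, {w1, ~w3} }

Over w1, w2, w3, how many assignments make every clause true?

There are 2^3 = 8 truth assignments over (w1, w2, w3).
Check each against the 9 clauses (columns in the order w1, w2, w3):
  F F F  ✓ satisfies all
  F F T  ✗ fails (w1 | w2 | ~w3)
  F T F  ✗ fails (w1 | ~w2 | w3)
  F T T  ✗ fails (~w2 | ~w3)
  T F F  ✓ satisfies all
  T F T  ✗ fails (~w3 | ~w1 | w2)
  T T F  ✗ fails (~w1 | w3 | ~w2)
  T T T  ✗ fails (~w2 | ~w3)
2 of the 8 rows are models.

2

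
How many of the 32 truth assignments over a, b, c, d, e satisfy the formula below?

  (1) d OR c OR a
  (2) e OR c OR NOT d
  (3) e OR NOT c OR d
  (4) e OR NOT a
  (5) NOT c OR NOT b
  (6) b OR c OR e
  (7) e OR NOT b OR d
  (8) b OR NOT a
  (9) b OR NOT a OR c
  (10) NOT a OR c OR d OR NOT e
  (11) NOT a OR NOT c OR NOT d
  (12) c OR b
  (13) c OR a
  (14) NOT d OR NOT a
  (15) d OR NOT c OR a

There are 2^5 = 32 truth assignments over (a, b, c, d, e).
Split on c. With c = true, the clauses containing c are satisfied and NOT c drops from the rest; 2 of the 2^4 = 16 assignments to the other variables satisfy what remains.
With c = false, by the same count on the reduced clause set, 0 assignments work.
Total: 2 + 0 = 2.

2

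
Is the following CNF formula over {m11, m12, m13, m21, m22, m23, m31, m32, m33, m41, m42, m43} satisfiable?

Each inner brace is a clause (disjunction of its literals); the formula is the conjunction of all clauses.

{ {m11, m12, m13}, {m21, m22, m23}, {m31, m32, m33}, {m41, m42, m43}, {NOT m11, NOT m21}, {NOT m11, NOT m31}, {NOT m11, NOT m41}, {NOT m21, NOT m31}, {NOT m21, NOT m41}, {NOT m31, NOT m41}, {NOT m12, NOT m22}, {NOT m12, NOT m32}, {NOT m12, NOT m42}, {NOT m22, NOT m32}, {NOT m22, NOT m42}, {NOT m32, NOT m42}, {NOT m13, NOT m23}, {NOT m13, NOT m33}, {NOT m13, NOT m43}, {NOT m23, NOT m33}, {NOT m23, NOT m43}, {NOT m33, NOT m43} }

Suppose m11 = false.
Suppose m12 = true.
(NOT m22) alone gives m22 = false.
(NOT m32) alone gives m32 = false.
(NOT m42) alone gives m42 = false.
Suppose m21 = true.
(NOT m31) alone gives m31 = false.
(m33) alone gives m33 = true.
(NOT m41) alone gives m41 = false.
(m43) alone gives m43 = true.
That conflicts with the unit clause (NOT m43).
Undo m21 and try m21 = false.
(m23) alone gives m23 = true.
(NOT m13) alone gives m13 = false.
(NOT m33) alone gives m33 = false.
(m31) alone gives m31 = true.
(NOT m41) alone gives m41 = false.
(m43) alone gives m43 = true.
That conflicts with the unit clause (NOT m43).
Either choice for m21 ends in contradiction.
Undo m12 and try m12 = false.
(m13) alone gives m13 = true.
(NOT m23) alone gives m23 = false.
(NOT m33) alone gives m33 = false.
(NOT m43) alone gives m43 = false.
Suppose m21 = true.
(NOT m31) alone gives m31 = false.
(m32) alone gives m32 = true.
(NOT m41) alone gives m41 = false.
(m42) alone gives m42 = true.
That conflicts with the unit clause (NOT m42).
Undo m21 and try m21 = false.
(m22) alone gives m22 = true.
(NOT m32) alone gives m32 = false.
(m31) alone gives m31 = true.
(NOT m41) alone gives m41 = false.
(m42) alone gives m42 = true.
That conflicts with the unit clause (NOT m42).
Either choice for m21 ends in contradiction.
Either choice for m12 ends in contradiction.
Undo m11 and try m11 = true.
(NOT m21) alone gives m21 = false.
(NOT m31) alone gives m31 = false.
(NOT m41) alone gives m41 = false.
Suppose m22 = true.
(NOT m12) alone gives m12 = false.
(NOT m32) alone gives m32 = false.
(m33) alone gives m33 = true.
(NOT m42) alone gives m42 = false.
(m43) alone gives m43 = true.
That conflicts with the unit clause (NOT m43).
Undo m22 and try m22 = false.
(m23) alone gives m23 = true.
(NOT m13) alone gives m13 = false.
(NOT m33) alone gives m33 = false.
(m32) alone gives m32 = true.
(NOT m12) alone gives m12 = false.
(NOT m42) alone gives m42 = false.
(m43) alone gives m43 = true.
That conflicts with the unit clause (NOT m43).
Either choice for m22 ends in contradiction.
Either choice for m11 ends in contradiction.
No assignment satisfies every clause.

No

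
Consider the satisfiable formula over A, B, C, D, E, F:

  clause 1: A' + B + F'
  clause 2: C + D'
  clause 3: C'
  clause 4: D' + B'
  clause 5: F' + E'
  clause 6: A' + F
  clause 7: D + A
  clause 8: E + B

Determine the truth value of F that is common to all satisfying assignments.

True

Suppose F = 0.
From the singleton clause (C'), C = 0.
From the singleton clause (D'), D = 0.
From the singleton clause (A'), A = 0.
Now (A) is unsatisfied and unit — conflict.
So every satisfying assignment has F = True.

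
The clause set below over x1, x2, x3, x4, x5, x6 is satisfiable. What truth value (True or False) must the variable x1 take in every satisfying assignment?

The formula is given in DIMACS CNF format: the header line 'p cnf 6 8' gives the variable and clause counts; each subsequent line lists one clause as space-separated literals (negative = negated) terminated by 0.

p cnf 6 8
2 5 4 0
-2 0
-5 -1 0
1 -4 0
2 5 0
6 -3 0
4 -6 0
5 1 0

False

Suppose x1 = True.
Unit clause (¬x2) forces x2 = False.
Unit clause (¬x5) forces x5 = False.
Now (x5) is unsatisfied and unit — conflict.
So every satisfying assignment has x1 = False.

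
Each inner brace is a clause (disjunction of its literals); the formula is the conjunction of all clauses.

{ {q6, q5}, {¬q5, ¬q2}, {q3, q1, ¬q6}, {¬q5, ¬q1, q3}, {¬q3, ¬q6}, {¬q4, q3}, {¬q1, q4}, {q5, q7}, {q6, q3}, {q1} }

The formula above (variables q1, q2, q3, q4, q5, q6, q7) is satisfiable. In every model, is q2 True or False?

Suppose q2 = True.
(¬q5) alone gives q5 = False.
(q6) alone gives q6 = True.
(¬q3) alone gives q3 = False.
(q1) alone gives q1 = True.
(¬q4) alone gives q4 = False.
But (q4) is also a unit clause — contradiction.
So every satisfying assignment has q2 = False.

False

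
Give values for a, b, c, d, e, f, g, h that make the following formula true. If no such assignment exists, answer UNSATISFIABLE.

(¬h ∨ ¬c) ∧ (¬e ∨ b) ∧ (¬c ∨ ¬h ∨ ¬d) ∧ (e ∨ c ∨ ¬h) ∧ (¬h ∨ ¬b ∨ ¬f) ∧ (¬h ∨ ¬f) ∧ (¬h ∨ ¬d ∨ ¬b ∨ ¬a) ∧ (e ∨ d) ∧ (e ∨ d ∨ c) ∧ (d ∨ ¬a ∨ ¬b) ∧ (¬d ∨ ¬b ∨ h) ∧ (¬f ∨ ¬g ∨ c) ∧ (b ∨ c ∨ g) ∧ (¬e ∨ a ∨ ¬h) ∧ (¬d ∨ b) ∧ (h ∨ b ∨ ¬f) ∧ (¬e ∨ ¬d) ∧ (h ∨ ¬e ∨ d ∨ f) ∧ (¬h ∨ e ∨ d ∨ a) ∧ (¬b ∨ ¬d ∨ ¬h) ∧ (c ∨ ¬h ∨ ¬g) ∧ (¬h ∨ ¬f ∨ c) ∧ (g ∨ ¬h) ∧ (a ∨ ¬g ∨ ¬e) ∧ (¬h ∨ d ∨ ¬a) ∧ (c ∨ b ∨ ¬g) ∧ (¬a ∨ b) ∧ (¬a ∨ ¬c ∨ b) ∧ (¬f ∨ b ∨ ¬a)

Case h = False:
Case e = True:
Unit clause (b) forces b = True.
Unit clause (¬d) forces d = False.
Unit clause (¬a) forces a = False.
Unit clause (f) forces f = True.
Unit clause (¬g) forces g = False.
No clause remains; c is free.

a ↦ False; b ↦ True; c ↦ False; d ↦ False; e ↦ True; f ↦ True; g ↦ False; h ↦ False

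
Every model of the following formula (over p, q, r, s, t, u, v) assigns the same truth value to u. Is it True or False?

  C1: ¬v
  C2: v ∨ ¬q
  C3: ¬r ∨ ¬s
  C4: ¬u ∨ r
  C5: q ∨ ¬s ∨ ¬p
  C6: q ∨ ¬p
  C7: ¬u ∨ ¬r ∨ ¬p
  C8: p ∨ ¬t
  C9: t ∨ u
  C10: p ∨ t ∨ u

Suppose u = False.
From the singleton clause (¬v), v = False.
From the singleton clause (¬q), q = False.
From the singleton clause (¬p), p = False.
From the singleton clause (¬t), t = False.
That conflicts with the unit clause (t).
So every satisfying assignment has u = True.

True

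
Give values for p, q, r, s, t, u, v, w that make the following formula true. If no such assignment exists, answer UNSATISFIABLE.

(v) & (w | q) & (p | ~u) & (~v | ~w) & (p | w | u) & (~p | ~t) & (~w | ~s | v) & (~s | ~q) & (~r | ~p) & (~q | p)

p=1; q=1; r=0; s=0; t=0; u=1; v=1; w=0

From the singleton clause (v), v = 1.
From the singleton clause (~w), w = 0.
From the singleton clause (q), q = 1.
From the singleton clause (~s), s = 0.
From the singleton clause (p), p = 1.
From the singleton clause (~t), t = 0.
From the singleton clause (~r), r = 0.
All clauses hold; u can take either value.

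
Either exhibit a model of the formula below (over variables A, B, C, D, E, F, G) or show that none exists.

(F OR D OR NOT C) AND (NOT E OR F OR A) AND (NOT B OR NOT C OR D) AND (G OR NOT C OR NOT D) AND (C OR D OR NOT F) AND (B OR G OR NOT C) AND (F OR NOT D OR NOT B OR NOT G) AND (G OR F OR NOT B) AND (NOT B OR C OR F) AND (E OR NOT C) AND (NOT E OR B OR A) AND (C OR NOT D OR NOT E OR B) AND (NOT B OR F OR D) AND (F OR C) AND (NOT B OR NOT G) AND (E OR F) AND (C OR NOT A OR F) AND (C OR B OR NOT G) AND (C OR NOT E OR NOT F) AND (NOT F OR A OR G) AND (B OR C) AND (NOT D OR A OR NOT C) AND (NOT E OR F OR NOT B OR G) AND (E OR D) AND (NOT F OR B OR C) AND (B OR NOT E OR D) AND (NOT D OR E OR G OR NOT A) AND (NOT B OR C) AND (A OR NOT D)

A: true, B: false, C: true, D: true, E: true, F: false, G: true

Branch on E: set E = true.
Branch on F: set F = false.
The clause (A) is unit, so A = true.
The clause (C) is unit, so C = true.
The clause (D) is unit, so D = true.
The clause (G) is unit, so G = true.
The clause (NOT B) is unit, so B = false.
Every clause now holds.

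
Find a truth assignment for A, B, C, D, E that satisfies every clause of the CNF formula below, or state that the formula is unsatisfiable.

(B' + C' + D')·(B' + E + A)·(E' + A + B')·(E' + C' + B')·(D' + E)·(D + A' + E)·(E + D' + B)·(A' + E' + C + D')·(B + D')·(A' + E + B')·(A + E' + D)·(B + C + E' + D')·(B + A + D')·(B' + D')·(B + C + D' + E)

A=0, B=0, C=1, D=0, E=0

Suppose D = 0.
Suppose A = 0.
From the singleton clause (E'), E = 0.
From the singleton clause (B'), B = 0.
All clauses hold; C can take either value.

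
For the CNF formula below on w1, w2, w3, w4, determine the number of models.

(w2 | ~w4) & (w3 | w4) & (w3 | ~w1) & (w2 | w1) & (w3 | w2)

There are 2^4 = 16 truth assignments over (w1, w2, w3, w4).
Check each against the 5 clauses (columns in the order w1, w2, w3, w4):
  F F F F  ✗ fails (w3 | w4)
  F F F T  ✗ fails (w2 | ~w4)
  F F T F  ✗ fails (w2 | w1)
  F F T T  ✗ fails (w2 | ~w4)
  F T F F  ✗ fails (w3 | w4)
  F T F T  ✓ satisfies all
  F T T F  ✓ satisfies all
  F T T T  ✓ satisfies all
  T F F F  ✗ fails (w3 | w4)
  T F F T  ✗ fails (w2 | ~w4)
  T F T F  ✓ satisfies all
  T F T T  ✗ fails (w2 | ~w4)
  T T F F  ✗ fails (w3 | w4)
  T T F T  ✗ fails (w3 | ~w1)
  T T T F  ✓ satisfies all
  T T T T  ✓ satisfies all
6 of the 16 rows are models.

6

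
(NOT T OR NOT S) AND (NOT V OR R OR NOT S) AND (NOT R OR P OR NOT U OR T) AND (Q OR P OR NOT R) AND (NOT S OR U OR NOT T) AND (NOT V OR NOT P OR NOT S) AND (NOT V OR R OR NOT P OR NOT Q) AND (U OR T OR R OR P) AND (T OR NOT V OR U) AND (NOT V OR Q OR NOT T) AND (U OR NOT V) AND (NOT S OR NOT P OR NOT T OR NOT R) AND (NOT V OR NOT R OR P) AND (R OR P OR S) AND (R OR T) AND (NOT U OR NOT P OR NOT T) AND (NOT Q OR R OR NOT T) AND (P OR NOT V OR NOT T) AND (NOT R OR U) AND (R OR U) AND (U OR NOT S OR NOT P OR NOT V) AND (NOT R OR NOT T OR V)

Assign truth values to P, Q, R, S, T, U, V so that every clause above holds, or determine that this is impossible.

Branch on T: set T = false.
From the singleton clause (R), R = true.
From the singleton clause (U), U = true.
From the singleton clause (P), P = true.
Branch on V: set V = false.
No clause remains; Q, S are free.

P ↦ true; Q ↦ false; R ↦ true; S ↦ true; T ↦ false; U ↦ true; V ↦ false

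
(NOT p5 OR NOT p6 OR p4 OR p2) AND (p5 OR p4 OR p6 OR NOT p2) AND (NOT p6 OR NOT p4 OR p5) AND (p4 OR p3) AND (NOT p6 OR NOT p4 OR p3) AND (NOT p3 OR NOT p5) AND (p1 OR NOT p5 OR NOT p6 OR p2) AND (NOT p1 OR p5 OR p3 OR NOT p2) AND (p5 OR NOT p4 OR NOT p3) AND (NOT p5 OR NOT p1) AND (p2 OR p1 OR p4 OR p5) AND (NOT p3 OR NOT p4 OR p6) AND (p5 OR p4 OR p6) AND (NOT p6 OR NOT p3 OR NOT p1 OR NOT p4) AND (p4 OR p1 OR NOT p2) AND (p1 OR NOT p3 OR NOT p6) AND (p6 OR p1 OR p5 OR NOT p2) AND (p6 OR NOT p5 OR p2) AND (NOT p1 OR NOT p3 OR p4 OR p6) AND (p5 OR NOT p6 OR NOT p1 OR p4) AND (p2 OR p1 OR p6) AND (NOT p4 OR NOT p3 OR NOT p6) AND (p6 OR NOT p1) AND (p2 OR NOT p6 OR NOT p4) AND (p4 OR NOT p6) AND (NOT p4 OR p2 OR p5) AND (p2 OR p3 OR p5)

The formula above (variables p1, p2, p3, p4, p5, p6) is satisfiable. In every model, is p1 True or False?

Suppose p1 = true.
(NOT p5) alone gives p5 = false.
(p6) alone gives p6 = true.
(NOT p4) alone gives p4 = false.
But (p4) is also a unit clause — contradiction.
So every satisfying assignment has p1 = False.

False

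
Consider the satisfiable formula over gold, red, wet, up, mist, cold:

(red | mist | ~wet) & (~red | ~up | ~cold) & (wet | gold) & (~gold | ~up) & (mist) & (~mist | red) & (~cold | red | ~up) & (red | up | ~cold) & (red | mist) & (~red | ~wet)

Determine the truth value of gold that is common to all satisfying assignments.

Suppose gold = 0.
From the singleton clause (wet), wet = 1.
From the singleton clause (mist), mist = 1.
From the singleton clause (red), red = 1.
That conflicts with the unit clause (~red).
So every satisfying assignment has gold = True.

True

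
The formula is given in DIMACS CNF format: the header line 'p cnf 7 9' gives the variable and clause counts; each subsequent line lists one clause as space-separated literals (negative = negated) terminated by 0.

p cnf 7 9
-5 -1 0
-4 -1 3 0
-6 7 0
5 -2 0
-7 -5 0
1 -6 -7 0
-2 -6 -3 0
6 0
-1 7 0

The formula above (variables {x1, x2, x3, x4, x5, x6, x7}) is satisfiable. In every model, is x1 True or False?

Suppose x1 = False.
The clause (x6) is unit, so x6 = True.
The clause (x7) is unit, so x7 = True.
That conflicts with the unit clause (¬x7).
So every satisfying assignment has x1 = True.

True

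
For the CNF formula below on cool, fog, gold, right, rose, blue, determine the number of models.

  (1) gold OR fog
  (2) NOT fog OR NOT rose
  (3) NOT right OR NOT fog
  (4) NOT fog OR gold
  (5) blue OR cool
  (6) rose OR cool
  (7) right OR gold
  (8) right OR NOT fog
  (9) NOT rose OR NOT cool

There are 2^6 = 64 truth assignments over (cool, fog, gold, right, rose, blue).
Split on rose. With rose = true, the clauses containing rose are satisfied and NOT rose drops from the rest; 2 of the 2^5 = 32 assignments to the other variables satisfy what remains.
With rose = false, by the same count on the reduced clause set, 4 assignments work.
(One model: cool=F, fog=F, gold=T, right=F, rose=T, blue=T.)
Total: 2 + 4 = 6.

6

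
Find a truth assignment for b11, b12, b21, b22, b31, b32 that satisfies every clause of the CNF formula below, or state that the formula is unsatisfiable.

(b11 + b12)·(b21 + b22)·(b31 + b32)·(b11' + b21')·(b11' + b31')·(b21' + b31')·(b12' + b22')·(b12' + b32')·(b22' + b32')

Try b11 = 1.
The clause (b21') is unit, so b21 = 0.
The clause (b22) is unit, so b22 = 1.
The clause (b31') is unit, so b31 = 0.
The clause (b32) is unit, so b32 = 1.
That conflicts with the unit clause (b32').
That branch fails; take b11 = 0 instead.
The clause (b12) is unit, so b12 = 1.
The clause (b22') is unit, so b22 = 0.
The clause (b21) is unit, so b21 = 1.
The clause (b31') is unit, so b31 = 0.
The clause (b32) is unit, so b32 = 1.
That conflicts with the unit clause (b32').
Both values of b11 lead to a conflict.

UNSATISFIABLE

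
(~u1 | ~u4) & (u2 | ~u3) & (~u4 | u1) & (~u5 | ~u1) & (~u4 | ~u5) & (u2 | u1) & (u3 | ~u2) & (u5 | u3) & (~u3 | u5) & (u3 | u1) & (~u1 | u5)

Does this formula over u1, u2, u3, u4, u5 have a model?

Suppose u1 = 0.
Unit clause (~u4) forces u4 = 0.
Unit clause (u2) forces u2 = 1.
Unit clause (u3) forces u3 = 1.
Unit clause (u5) forces u5 = 1.
Every clause now holds.
A satisfying assignment: u1: 0; u2: 1; u3: 1; u4: 0; u5: 1.

Satisfiable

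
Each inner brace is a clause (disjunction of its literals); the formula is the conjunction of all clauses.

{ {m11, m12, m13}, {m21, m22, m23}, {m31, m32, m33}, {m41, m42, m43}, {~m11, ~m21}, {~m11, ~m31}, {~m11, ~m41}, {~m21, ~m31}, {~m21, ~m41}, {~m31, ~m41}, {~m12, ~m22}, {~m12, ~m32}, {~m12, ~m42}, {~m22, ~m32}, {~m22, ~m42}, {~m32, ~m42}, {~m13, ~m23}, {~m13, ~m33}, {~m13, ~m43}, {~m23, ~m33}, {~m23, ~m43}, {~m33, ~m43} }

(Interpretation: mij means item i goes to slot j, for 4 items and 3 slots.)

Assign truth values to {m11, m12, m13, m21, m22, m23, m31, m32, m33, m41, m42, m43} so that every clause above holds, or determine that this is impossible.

Case m11 = 0:
Case m12 = 1:
The clause (~m22) is unit, so m22 = 0.
The clause (~m32) is unit, so m32 = 0.
The clause (~m42) is unit, so m42 = 0.
Case m21 = 1:
The clause (~m31) is unit, so m31 = 0.
The clause (m33) is unit, so m33 = 1.
The clause (~m41) is unit, so m41 = 0.
The clause (m43) is unit, so m43 = 1.
Now (~m43) is unsatisfied and unit — conflict.
Undo m21 and try m21 = 0.
The clause (m23) is unit, so m23 = 1.
The clause (~m13) is unit, so m13 = 0.
The clause (~m33) is unit, so m33 = 0.
The clause (m31) is unit, so m31 = 1.
The clause (~m41) is unit, so m41 = 0.
The clause (m43) is unit, so m43 = 1.
Now (~m43) is unsatisfied and unit — conflict.
Both values of m21 lead to a conflict.
Undo m12 and try m12 = 0.
The clause (m13) is unit, so m13 = 1.
The clause (~m23) is unit, so m23 = 0.
The clause (~m33) is unit, so m33 = 0.
The clause (~m43) is unit, so m43 = 0.
Case m21 = 1:
The clause (~m31) is unit, so m31 = 0.
The clause (m32) is unit, so m32 = 1.
The clause (~m41) is unit, so m41 = 0.
The clause (m42) is unit, so m42 = 1.
Now (~m42) is unsatisfied and unit — conflict.
Undo m21 and try m21 = 0.
The clause (m22) is unit, so m22 = 1.
The clause (~m32) is unit, so m32 = 0.
The clause (m31) is unit, so m31 = 1.
The clause (~m41) is unit, so m41 = 0.
The clause (m42) is unit, so m42 = 1.
Now (~m42) is unsatisfied and unit — conflict.
Both values of m21 lead to a conflict.
Both values of m12 lead to a conflict.
Undo m11 and try m11 = 1.
The clause (~m21) is unit, so m21 = 0.
The clause (~m31) is unit, so m31 = 0.
The clause (~m41) is unit, so m41 = 0.
Case m22 = 1:
The clause (~m12) is unit, so m12 = 0.
The clause (~m32) is unit, so m32 = 0.
The clause (m33) is unit, so m33 = 1.
The clause (~m42) is unit, so m42 = 0.
The clause (m43) is unit, so m43 = 1.
Now (~m43) is unsatisfied and unit — conflict.
Undo m22 and try m22 = 0.
The clause (m23) is unit, so m23 = 1.
The clause (~m13) is unit, so m13 = 0.
The clause (~m33) is unit, so m33 = 0.
The clause (m32) is unit, so m32 = 1.
The clause (~m12) is unit, so m12 = 0.
The clause (~m42) is unit, so m42 = 0.
The clause (m43) is unit, so m43 = 1.
Now (~m43) is unsatisfied and unit — conflict.
Both values of m22 lead to a conflict.
Both values of m11 lead to a conflict.

UNSATISFIABLE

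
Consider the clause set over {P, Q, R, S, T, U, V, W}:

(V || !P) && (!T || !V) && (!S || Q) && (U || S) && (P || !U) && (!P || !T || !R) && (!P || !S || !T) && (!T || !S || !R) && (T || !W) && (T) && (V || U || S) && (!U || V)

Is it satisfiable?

Satisfiable

The clause (T) is unit, so T = true.
The clause (!V) is unit, so V = false.
The clause (!P) is unit, so P = false.
The clause (!U) is unit, so U = false.
The clause (S) is unit, so S = true.
The clause (Q) is unit, so Q = true.
The clause (!R) is unit, so R = false.
All clauses hold; W can take either value.
A satisfying assignment: P: false,  Q: true,  R: false,  S: true,  T: true,  U: false,  V: false,  W: true.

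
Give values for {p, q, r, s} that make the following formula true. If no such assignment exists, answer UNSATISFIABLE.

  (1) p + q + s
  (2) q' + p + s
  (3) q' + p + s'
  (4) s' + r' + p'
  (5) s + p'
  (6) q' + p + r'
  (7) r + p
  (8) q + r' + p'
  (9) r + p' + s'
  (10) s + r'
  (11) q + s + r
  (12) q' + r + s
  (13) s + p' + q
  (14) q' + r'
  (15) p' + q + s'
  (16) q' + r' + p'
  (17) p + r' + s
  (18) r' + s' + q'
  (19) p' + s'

Case s = 1:
The clause (p') is unit, so p = 0.
The clause (q') is unit, so q = 0.
The clause (r) is unit, so r = 1.
Every clause now holds.

p: 0; q: 0; r: 1; s: 1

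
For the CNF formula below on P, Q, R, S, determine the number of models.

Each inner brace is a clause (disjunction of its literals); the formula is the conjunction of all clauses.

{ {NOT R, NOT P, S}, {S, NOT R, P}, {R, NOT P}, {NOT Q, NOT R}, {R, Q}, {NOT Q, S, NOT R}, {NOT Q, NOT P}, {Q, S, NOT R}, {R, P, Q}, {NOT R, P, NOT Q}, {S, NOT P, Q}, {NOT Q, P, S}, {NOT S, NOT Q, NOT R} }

There are 2^4 = 16 truth assignments over (P, Q, R, S).
Split on P. With P = true, the clauses containing P are satisfied and NOT P drops from the rest; 1 of the 2^3 = 8 assignments to the other variables satisfy what remains.
With P = false, by the same count on the reduced clause set, 2 assignments work.
(One model: P=F, Q=F, R=T, S=T.)
Total: 1 + 2 = 3.

3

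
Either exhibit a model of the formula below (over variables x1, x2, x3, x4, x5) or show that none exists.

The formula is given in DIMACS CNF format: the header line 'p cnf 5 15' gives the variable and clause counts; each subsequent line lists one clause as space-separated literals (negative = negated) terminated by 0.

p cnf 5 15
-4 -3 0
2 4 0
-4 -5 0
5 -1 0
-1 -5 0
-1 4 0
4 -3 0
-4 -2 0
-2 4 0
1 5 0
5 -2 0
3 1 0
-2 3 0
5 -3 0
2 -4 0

UNSATISFIABLE

Case x4 = False:
The clause (x2) is unit, so x2 = True.
Now (¬x2) is unsatisfied and unit — conflict.
That branch fails; take x4 = True instead.
The clause (¬x3) is unit, so x3 = False.
The clause (¬x5) is unit, so x5 = False.
The clause (¬x1) is unit, so x1 = False.
Now (x1) is unsatisfied and unit — conflict.
Either choice for x4 ends in contradiction.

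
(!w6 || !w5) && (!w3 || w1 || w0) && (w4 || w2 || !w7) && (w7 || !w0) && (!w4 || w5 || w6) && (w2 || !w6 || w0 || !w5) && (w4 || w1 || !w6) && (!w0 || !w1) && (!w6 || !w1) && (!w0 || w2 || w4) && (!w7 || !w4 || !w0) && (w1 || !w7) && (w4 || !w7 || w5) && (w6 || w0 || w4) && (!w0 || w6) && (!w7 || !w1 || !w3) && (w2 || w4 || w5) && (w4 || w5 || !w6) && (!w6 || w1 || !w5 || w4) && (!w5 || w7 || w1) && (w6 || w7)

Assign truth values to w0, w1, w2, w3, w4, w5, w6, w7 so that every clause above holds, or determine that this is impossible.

w0 ↦ false, w1 ↦ true, w2 ↦ false, w3 ↦ false, w4 ↦ true, w5 ↦ true, w6 ↦ false, w7 ↦ true

Case w6 = false:
The clause (!w0) is unit, so w0 = false.
The clause (w4) is unit, so w4 = true.
The clause (w5) is unit, so w5 = true.
The clause (w7) is unit, so w7 = true.
The clause (w1) is unit, so w1 = true.
The clause (!w3) is unit, so w3 = false.
No clause remains; w2 is free.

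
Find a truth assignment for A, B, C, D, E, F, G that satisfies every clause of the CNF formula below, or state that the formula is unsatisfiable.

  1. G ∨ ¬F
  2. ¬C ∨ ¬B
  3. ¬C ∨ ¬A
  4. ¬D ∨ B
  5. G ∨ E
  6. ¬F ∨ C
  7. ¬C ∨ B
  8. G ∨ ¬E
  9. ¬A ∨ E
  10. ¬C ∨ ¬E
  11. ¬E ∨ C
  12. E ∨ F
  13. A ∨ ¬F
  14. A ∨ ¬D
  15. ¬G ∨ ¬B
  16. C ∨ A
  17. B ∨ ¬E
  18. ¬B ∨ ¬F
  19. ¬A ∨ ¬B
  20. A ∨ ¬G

UNSATISFIABLE

Suppose G = True.
(¬B) alone gives B = False.
(¬D) alone gives D = False.
(¬C) alone gives C = False.
(¬F) alone gives F = False.
(¬E) alone gives E = False.
That conflicts with the unit clause (E).
So G must be the other value — set G = False.
(¬F) alone gives F = False.
(E) alone gives E = True.
That conflicts with the unit clause (¬E).
Either choice for G ends in contradiction.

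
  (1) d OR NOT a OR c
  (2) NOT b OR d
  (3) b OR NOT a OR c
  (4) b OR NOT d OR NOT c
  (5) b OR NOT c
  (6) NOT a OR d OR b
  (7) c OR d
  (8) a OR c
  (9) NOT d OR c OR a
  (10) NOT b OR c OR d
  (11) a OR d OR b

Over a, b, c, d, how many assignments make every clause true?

3

There are 2^4 = 16 truth assignments over (a, b, c, d).
Split on d. With d = true, the clauses containing d are satisfied and NOT d drops from the rest; 3 of the 2^3 = 8 assignments to the other variables satisfy what remains.
With d = false, by the same count on the reduced clause set, 0 assignments work.
(One model: a=F, b=T, c=T, d=T.)
Total: 3 + 0 = 3.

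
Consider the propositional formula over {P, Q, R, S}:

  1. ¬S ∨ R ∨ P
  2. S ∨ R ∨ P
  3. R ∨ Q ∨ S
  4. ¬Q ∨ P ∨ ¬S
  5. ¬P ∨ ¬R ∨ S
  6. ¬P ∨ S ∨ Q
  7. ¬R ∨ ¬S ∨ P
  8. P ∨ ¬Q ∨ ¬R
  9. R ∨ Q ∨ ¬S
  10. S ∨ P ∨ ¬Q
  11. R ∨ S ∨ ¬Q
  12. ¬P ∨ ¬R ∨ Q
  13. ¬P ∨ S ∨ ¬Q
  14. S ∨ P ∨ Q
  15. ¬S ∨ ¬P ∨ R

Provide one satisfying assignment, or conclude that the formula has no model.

Try S = True.
Try R = True.
(P) alone gives P = True.
(Q) alone gives Q = True.
This assignment satisfies each clause.

P: True; Q: True; R: True; S: True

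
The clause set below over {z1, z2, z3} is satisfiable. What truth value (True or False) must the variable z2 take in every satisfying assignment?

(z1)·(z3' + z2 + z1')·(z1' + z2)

Suppose z2 = 0.
The clause (z1) is unit, so z1 = 1.
Now (z1') is unsatisfied and unit — conflict.
So every satisfying assignment has z2 = True.

True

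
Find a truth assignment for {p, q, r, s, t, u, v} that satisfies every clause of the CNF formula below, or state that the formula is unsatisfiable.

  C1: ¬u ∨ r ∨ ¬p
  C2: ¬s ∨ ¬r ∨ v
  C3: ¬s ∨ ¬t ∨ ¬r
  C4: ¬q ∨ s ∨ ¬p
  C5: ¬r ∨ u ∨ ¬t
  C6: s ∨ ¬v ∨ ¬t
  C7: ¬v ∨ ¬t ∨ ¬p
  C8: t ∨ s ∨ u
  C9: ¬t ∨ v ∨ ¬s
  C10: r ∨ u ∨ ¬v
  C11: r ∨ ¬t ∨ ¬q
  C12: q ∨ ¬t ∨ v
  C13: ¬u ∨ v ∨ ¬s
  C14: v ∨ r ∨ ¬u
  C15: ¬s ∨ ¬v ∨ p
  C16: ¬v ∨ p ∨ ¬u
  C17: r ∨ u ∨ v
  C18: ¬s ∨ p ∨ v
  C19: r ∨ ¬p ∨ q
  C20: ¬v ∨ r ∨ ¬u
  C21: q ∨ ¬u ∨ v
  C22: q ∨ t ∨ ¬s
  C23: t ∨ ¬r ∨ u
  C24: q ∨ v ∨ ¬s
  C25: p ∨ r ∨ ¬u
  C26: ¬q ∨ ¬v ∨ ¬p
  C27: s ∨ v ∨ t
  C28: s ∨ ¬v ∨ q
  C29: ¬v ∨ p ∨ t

p ↦ False, q ↦ True, r ↦ True, s ↦ False, t ↦ True, u ↦ True, v ↦ False

Try u = True.
Try r = True.
Try s = False.
Try q = True.
(¬p) alone gives p = False.
(¬v) alone gives v = False.
(t) alone gives t = True.
All clauses are satisfied.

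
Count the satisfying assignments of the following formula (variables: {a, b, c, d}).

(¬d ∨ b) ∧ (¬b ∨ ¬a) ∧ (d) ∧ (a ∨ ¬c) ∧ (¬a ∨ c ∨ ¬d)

There are 2^4 = 16 truth assignments over (a, b, c, d).
Split on a. With a = True, the clauses containing a are satisfied and ¬a drops from the rest; 0 of the 2^3 = 8 assignments to the other variables satisfy what remains.
With a = False, by the same count on the reduced clause set, 1 assignment works.
(One model: a=F, b=T, c=F, d=T.)
Total: 0 + 1 = 1.

1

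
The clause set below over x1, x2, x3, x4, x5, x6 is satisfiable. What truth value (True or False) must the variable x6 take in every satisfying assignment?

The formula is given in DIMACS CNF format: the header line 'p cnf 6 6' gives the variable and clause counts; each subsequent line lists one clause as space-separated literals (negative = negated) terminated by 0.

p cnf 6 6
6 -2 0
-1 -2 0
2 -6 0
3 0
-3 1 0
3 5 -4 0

False

Suppose x6 = True.
The clause (x2) is unit, so x2 = True.
The clause (¬x1) is unit, so x1 = False.
The clause (x3) is unit, so x3 = True.
But (¬x3) is also a unit clause — contradiction.
So every satisfying assignment has x6 = False.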